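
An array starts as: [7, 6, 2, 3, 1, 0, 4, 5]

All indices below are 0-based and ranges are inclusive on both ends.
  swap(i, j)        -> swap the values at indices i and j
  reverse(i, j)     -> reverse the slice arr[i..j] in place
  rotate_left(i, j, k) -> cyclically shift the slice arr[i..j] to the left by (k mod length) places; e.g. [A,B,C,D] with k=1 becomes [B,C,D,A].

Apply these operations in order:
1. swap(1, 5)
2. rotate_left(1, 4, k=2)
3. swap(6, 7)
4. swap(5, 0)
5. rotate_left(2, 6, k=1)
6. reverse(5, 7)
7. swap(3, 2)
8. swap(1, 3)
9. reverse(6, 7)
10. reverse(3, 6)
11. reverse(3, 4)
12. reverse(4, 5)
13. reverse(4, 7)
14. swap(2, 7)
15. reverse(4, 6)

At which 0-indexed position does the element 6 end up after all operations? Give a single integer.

After 1 (swap(1, 5)): [7, 0, 2, 3, 1, 6, 4, 5]
After 2 (rotate_left(1, 4, k=2)): [7, 3, 1, 0, 2, 6, 4, 5]
After 3 (swap(6, 7)): [7, 3, 1, 0, 2, 6, 5, 4]
After 4 (swap(5, 0)): [6, 3, 1, 0, 2, 7, 5, 4]
After 5 (rotate_left(2, 6, k=1)): [6, 3, 0, 2, 7, 5, 1, 4]
After 6 (reverse(5, 7)): [6, 3, 0, 2, 7, 4, 1, 5]
After 7 (swap(3, 2)): [6, 3, 2, 0, 7, 4, 1, 5]
After 8 (swap(1, 3)): [6, 0, 2, 3, 7, 4, 1, 5]
After 9 (reverse(6, 7)): [6, 0, 2, 3, 7, 4, 5, 1]
After 10 (reverse(3, 6)): [6, 0, 2, 5, 4, 7, 3, 1]
After 11 (reverse(3, 4)): [6, 0, 2, 4, 5, 7, 3, 1]
After 12 (reverse(4, 5)): [6, 0, 2, 4, 7, 5, 3, 1]
After 13 (reverse(4, 7)): [6, 0, 2, 4, 1, 3, 5, 7]
After 14 (swap(2, 7)): [6, 0, 7, 4, 1, 3, 5, 2]
After 15 (reverse(4, 6)): [6, 0, 7, 4, 5, 3, 1, 2]

Answer: 0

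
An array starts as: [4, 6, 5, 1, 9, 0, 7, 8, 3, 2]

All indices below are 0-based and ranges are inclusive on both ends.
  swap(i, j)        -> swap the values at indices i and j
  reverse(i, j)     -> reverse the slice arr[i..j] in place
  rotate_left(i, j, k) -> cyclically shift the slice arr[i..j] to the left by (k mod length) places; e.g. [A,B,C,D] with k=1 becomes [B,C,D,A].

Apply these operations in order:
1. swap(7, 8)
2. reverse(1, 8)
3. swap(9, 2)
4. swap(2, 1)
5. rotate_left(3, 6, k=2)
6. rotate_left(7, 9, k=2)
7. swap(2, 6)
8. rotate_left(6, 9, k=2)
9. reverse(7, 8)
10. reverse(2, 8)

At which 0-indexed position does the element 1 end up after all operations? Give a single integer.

After 1 (swap(7, 8)): [4, 6, 5, 1, 9, 0, 7, 3, 8, 2]
After 2 (reverse(1, 8)): [4, 8, 3, 7, 0, 9, 1, 5, 6, 2]
After 3 (swap(9, 2)): [4, 8, 2, 7, 0, 9, 1, 5, 6, 3]
After 4 (swap(2, 1)): [4, 2, 8, 7, 0, 9, 1, 5, 6, 3]
After 5 (rotate_left(3, 6, k=2)): [4, 2, 8, 9, 1, 7, 0, 5, 6, 3]
After 6 (rotate_left(7, 9, k=2)): [4, 2, 8, 9, 1, 7, 0, 3, 5, 6]
After 7 (swap(2, 6)): [4, 2, 0, 9, 1, 7, 8, 3, 5, 6]
After 8 (rotate_left(6, 9, k=2)): [4, 2, 0, 9, 1, 7, 5, 6, 8, 3]
After 9 (reverse(7, 8)): [4, 2, 0, 9, 1, 7, 5, 8, 6, 3]
After 10 (reverse(2, 8)): [4, 2, 6, 8, 5, 7, 1, 9, 0, 3]

Answer: 6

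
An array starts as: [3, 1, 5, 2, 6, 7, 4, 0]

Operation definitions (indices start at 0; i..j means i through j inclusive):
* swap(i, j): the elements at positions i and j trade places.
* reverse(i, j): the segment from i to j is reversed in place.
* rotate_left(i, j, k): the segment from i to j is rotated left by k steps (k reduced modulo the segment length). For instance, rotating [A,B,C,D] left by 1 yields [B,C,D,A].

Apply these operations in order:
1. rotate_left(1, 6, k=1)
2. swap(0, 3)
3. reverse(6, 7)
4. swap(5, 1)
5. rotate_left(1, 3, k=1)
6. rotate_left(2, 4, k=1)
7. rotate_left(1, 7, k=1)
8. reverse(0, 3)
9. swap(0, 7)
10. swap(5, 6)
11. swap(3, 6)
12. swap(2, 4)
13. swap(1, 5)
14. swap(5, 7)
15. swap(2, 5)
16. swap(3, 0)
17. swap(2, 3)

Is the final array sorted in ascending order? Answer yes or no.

After 1 (rotate_left(1, 6, k=1)): [3, 5, 2, 6, 7, 4, 1, 0]
After 2 (swap(0, 3)): [6, 5, 2, 3, 7, 4, 1, 0]
After 3 (reverse(6, 7)): [6, 5, 2, 3, 7, 4, 0, 1]
After 4 (swap(5, 1)): [6, 4, 2, 3, 7, 5, 0, 1]
After 5 (rotate_left(1, 3, k=1)): [6, 2, 3, 4, 7, 5, 0, 1]
After 6 (rotate_left(2, 4, k=1)): [6, 2, 4, 7, 3, 5, 0, 1]
After 7 (rotate_left(1, 7, k=1)): [6, 4, 7, 3, 5, 0, 1, 2]
After 8 (reverse(0, 3)): [3, 7, 4, 6, 5, 0, 1, 2]
After 9 (swap(0, 7)): [2, 7, 4, 6, 5, 0, 1, 3]
After 10 (swap(5, 6)): [2, 7, 4, 6, 5, 1, 0, 3]
After 11 (swap(3, 6)): [2, 7, 4, 0, 5, 1, 6, 3]
After 12 (swap(2, 4)): [2, 7, 5, 0, 4, 1, 6, 3]
After 13 (swap(1, 5)): [2, 1, 5, 0, 4, 7, 6, 3]
After 14 (swap(5, 7)): [2, 1, 5, 0, 4, 3, 6, 7]
After 15 (swap(2, 5)): [2, 1, 3, 0, 4, 5, 6, 7]
After 16 (swap(3, 0)): [0, 1, 3, 2, 4, 5, 6, 7]
After 17 (swap(2, 3)): [0, 1, 2, 3, 4, 5, 6, 7]

Answer: yes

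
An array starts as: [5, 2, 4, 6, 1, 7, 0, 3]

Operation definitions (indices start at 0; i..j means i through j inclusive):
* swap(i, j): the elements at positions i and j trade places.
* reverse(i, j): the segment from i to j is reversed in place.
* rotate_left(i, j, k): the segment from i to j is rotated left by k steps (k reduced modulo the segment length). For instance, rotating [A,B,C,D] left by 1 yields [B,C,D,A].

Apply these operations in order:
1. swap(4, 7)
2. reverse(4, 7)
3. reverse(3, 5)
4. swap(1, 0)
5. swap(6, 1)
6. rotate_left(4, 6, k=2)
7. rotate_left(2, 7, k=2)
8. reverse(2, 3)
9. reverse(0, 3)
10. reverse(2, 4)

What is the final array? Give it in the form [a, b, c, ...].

Answer: [5, 1, 6, 2, 7, 3, 4, 0]

Derivation:
After 1 (swap(4, 7)): [5, 2, 4, 6, 3, 7, 0, 1]
After 2 (reverse(4, 7)): [5, 2, 4, 6, 1, 0, 7, 3]
After 3 (reverse(3, 5)): [5, 2, 4, 0, 1, 6, 7, 3]
After 4 (swap(1, 0)): [2, 5, 4, 0, 1, 6, 7, 3]
After 5 (swap(6, 1)): [2, 7, 4, 0, 1, 6, 5, 3]
After 6 (rotate_left(4, 6, k=2)): [2, 7, 4, 0, 5, 1, 6, 3]
After 7 (rotate_left(2, 7, k=2)): [2, 7, 5, 1, 6, 3, 4, 0]
After 8 (reverse(2, 3)): [2, 7, 1, 5, 6, 3, 4, 0]
After 9 (reverse(0, 3)): [5, 1, 7, 2, 6, 3, 4, 0]
After 10 (reverse(2, 4)): [5, 1, 6, 2, 7, 3, 4, 0]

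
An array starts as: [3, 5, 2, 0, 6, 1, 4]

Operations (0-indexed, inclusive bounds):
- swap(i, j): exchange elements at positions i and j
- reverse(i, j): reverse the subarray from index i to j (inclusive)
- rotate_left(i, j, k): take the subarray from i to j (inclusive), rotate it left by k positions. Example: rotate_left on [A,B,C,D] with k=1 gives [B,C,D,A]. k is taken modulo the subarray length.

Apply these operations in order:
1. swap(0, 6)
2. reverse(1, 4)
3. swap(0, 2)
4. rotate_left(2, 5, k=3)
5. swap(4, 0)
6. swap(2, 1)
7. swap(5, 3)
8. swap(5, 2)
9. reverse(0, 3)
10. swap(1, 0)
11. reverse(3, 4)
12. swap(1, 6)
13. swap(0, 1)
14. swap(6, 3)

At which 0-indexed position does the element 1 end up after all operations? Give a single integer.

Answer: 2

Derivation:
After 1 (swap(0, 6)): [4, 5, 2, 0, 6, 1, 3]
After 2 (reverse(1, 4)): [4, 6, 0, 2, 5, 1, 3]
After 3 (swap(0, 2)): [0, 6, 4, 2, 5, 1, 3]
After 4 (rotate_left(2, 5, k=3)): [0, 6, 1, 4, 2, 5, 3]
After 5 (swap(4, 0)): [2, 6, 1, 4, 0, 5, 3]
After 6 (swap(2, 1)): [2, 1, 6, 4, 0, 5, 3]
After 7 (swap(5, 3)): [2, 1, 6, 5, 0, 4, 3]
After 8 (swap(5, 2)): [2, 1, 4, 5, 0, 6, 3]
After 9 (reverse(0, 3)): [5, 4, 1, 2, 0, 6, 3]
After 10 (swap(1, 0)): [4, 5, 1, 2, 0, 6, 3]
After 11 (reverse(3, 4)): [4, 5, 1, 0, 2, 6, 3]
After 12 (swap(1, 6)): [4, 3, 1, 0, 2, 6, 5]
After 13 (swap(0, 1)): [3, 4, 1, 0, 2, 6, 5]
After 14 (swap(6, 3)): [3, 4, 1, 5, 2, 6, 0]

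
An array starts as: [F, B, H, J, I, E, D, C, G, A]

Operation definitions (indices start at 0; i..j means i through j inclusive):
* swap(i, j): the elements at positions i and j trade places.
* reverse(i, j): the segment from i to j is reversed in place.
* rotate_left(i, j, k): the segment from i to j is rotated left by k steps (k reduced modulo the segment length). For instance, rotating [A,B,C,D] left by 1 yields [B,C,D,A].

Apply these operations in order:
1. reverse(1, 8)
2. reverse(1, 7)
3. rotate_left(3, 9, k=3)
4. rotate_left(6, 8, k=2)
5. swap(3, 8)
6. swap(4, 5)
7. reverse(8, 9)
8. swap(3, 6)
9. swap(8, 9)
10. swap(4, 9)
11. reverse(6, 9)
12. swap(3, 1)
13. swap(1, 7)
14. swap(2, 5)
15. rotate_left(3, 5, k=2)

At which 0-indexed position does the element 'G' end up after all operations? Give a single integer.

After 1 (reverse(1, 8)): [F, G, C, D, E, I, J, H, B, A]
After 2 (reverse(1, 7)): [F, H, J, I, E, D, C, G, B, A]
After 3 (rotate_left(3, 9, k=3)): [F, H, J, C, G, B, A, I, E, D]
After 4 (rotate_left(6, 8, k=2)): [F, H, J, C, G, B, E, A, I, D]
After 5 (swap(3, 8)): [F, H, J, I, G, B, E, A, C, D]
After 6 (swap(4, 5)): [F, H, J, I, B, G, E, A, C, D]
After 7 (reverse(8, 9)): [F, H, J, I, B, G, E, A, D, C]
After 8 (swap(3, 6)): [F, H, J, E, B, G, I, A, D, C]
After 9 (swap(8, 9)): [F, H, J, E, B, G, I, A, C, D]
After 10 (swap(4, 9)): [F, H, J, E, D, G, I, A, C, B]
After 11 (reverse(6, 9)): [F, H, J, E, D, G, B, C, A, I]
After 12 (swap(3, 1)): [F, E, J, H, D, G, B, C, A, I]
After 13 (swap(1, 7)): [F, C, J, H, D, G, B, E, A, I]
After 14 (swap(2, 5)): [F, C, G, H, D, J, B, E, A, I]
After 15 (rotate_left(3, 5, k=2)): [F, C, G, J, H, D, B, E, A, I]

Answer: 2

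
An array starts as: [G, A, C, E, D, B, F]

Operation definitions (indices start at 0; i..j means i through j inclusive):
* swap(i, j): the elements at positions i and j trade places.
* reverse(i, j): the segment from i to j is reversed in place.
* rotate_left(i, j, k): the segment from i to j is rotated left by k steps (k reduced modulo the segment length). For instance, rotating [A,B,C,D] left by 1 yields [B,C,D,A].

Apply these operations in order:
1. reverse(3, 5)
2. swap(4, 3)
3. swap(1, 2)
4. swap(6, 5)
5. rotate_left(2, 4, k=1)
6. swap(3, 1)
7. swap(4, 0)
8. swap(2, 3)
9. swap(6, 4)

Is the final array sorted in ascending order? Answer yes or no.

After 1 (reverse(3, 5)): [G, A, C, B, D, E, F]
After 2 (swap(4, 3)): [G, A, C, D, B, E, F]
After 3 (swap(1, 2)): [G, C, A, D, B, E, F]
After 4 (swap(6, 5)): [G, C, A, D, B, F, E]
After 5 (rotate_left(2, 4, k=1)): [G, C, D, B, A, F, E]
After 6 (swap(3, 1)): [G, B, D, C, A, F, E]
After 7 (swap(4, 0)): [A, B, D, C, G, F, E]
After 8 (swap(2, 3)): [A, B, C, D, G, F, E]
After 9 (swap(6, 4)): [A, B, C, D, E, F, G]

Answer: yes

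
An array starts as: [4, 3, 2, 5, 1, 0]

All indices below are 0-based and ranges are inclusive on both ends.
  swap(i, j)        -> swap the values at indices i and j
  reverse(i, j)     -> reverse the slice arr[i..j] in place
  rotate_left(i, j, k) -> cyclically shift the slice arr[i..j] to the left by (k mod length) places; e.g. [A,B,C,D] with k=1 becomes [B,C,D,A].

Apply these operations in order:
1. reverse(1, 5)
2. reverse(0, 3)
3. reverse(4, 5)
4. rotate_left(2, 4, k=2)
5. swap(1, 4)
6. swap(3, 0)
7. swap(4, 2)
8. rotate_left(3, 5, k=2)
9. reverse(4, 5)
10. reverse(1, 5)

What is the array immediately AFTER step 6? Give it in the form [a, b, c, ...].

Answer: [0, 4, 3, 5, 1, 2]

Derivation:
After 1 (reverse(1, 5)): [4, 0, 1, 5, 2, 3]
After 2 (reverse(0, 3)): [5, 1, 0, 4, 2, 3]
After 3 (reverse(4, 5)): [5, 1, 0, 4, 3, 2]
After 4 (rotate_left(2, 4, k=2)): [5, 1, 3, 0, 4, 2]
After 5 (swap(1, 4)): [5, 4, 3, 0, 1, 2]
After 6 (swap(3, 0)): [0, 4, 3, 5, 1, 2]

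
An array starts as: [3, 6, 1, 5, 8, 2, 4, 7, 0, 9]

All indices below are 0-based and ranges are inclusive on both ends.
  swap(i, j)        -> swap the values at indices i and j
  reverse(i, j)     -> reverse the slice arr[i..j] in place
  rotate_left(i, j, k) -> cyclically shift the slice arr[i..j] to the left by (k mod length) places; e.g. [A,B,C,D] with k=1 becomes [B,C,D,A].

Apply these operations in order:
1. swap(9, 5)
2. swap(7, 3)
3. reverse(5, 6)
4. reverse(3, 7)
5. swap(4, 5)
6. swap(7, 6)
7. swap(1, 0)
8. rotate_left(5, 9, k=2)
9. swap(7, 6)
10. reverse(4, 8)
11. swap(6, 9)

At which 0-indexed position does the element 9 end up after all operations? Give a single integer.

After 1 (swap(9, 5)): [3, 6, 1, 5, 8, 9, 4, 7, 0, 2]
After 2 (swap(7, 3)): [3, 6, 1, 7, 8, 9, 4, 5, 0, 2]
After 3 (reverse(5, 6)): [3, 6, 1, 7, 8, 4, 9, 5, 0, 2]
After 4 (reverse(3, 7)): [3, 6, 1, 5, 9, 4, 8, 7, 0, 2]
After 5 (swap(4, 5)): [3, 6, 1, 5, 4, 9, 8, 7, 0, 2]
After 6 (swap(7, 6)): [3, 6, 1, 5, 4, 9, 7, 8, 0, 2]
After 7 (swap(1, 0)): [6, 3, 1, 5, 4, 9, 7, 8, 0, 2]
After 8 (rotate_left(5, 9, k=2)): [6, 3, 1, 5, 4, 8, 0, 2, 9, 7]
After 9 (swap(7, 6)): [6, 3, 1, 5, 4, 8, 2, 0, 9, 7]
After 10 (reverse(4, 8)): [6, 3, 1, 5, 9, 0, 2, 8, 4, 7]
After 11 (swap(6, 9)): [6, 3, 1, 5, 9, 0, 7, 8, 4, 2]

Answer: 4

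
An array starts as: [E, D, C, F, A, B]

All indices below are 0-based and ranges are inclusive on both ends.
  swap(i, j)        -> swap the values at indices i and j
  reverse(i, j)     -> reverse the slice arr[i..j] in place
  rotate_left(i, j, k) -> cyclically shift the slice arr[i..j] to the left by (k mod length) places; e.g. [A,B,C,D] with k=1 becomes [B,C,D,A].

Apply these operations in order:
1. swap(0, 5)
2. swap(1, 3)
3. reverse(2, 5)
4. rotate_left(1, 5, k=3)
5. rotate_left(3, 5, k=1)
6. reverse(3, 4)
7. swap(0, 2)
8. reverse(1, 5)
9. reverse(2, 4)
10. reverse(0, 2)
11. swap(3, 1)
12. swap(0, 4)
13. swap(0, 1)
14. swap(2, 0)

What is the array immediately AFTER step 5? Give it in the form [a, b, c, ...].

After 1 (swap(0, 5)): [B, D, C, F, A, E]
After 2 (swap(1, 3)): [B, F, C, D, A, E]
After 3 (reverse(2, 5)): [B, F, E, A, D, C]
After 4 (rotate_left(1, 5, k=3)): [B, D, C, F, E, A]
After 5 (rotate_left(3, 5, k=1)): [B, D, C, E, A, F]

Answer: [B, D, C, E, A, F]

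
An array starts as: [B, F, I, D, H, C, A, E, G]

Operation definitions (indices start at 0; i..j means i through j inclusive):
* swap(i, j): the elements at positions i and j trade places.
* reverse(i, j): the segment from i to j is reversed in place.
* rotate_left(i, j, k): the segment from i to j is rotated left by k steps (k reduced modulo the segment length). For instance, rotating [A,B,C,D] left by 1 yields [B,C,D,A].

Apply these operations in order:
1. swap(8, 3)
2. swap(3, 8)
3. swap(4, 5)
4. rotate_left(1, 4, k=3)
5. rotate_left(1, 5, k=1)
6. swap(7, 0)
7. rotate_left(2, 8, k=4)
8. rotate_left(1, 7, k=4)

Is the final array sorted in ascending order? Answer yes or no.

Answer: no

Derivation:
After 1 (swap(8, 3)): [B, F, I, G, H, C, A, E, D]
After 2 (swap(3, 8)): [B, F, I, D, H, C, A, E, G]
After 3 (swap(4, 5)): [B, F, I, D, C, H, A, E, G]
After 4 (rotate_left(1, 4, k=3)): [B, C, F, I, D, H, A, E, G]
After 5 (rotate_left(1, 5, k=1)): [B, F, I, D, H, C, A, E, G]
After 6 (swap(7, 0)): [E, F, I, D, H, C, A, B, G]
After 7 (rotate_left(2, 8, k=4)): [E, F, A, B, G, I, D, H, C]
After 8 (rotate_left(1, 7, k=4)): [E, I, D, H, F, A, B, G, C]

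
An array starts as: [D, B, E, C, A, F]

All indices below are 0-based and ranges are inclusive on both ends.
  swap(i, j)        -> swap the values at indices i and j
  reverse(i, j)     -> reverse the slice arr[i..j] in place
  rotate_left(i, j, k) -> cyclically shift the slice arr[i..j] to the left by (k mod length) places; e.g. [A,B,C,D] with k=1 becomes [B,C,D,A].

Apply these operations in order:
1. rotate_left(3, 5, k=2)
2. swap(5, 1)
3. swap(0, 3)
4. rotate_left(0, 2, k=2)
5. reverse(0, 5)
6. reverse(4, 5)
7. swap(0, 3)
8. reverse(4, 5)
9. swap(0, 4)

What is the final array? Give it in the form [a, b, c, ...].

After 1 (rotate_left(3, 5, k=2)): [D, B, E, F, C, A]
After 2 (swap(5, 1)): [D, A, E, F, C, B]
After 3 (swap(0, 3)): [F, A, E, D, C, B]
After 4 (rotate_left(0, 2, k=2)): [E, F, A, D, C, B]
After 5 (reverse(0, 5)): [B, C, D, A, F, E]
After 6 (reverse(4, 5)): [B, C, D, A, E, F]
After 7 (swap(0, 3)): [A, C, D, B, E, F]
After 8 (reverse(4, 5)): [A, C, D, B, F, E]
After 9 (swap(0, 4)): [F, C, D, B, A, E]

Answer: [F, C, D, B, A, E]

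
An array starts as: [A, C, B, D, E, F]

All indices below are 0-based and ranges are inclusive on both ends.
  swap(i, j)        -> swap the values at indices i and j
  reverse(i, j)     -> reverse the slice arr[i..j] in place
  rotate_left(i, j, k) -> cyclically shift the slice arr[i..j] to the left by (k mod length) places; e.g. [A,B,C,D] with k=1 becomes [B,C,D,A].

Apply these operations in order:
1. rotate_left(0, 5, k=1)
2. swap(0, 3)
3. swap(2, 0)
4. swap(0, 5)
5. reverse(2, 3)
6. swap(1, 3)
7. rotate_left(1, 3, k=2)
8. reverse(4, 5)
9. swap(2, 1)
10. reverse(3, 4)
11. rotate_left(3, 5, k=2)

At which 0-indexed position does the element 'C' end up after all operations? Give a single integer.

Answer: 5

Derivation:
After 1 (rotate_left(0, 5, k=1)): [C, B, D, E, F, A]
After 2 (swap(0, 3)): [E, B, D, C, F, A]
After 3 (swap(2, 0)): [D, B, E, C, F, A]
After 4 (swap(0, 5)): [A, B, E, C, F, D]
After 5 (reverse(2, 3)): [A, B, C, E, F, D]
After 6 (swap(1, 3)): [A, E, C, B, F, D]
After 7 (rotate_left(1, 3, k=2)): [A, B, E, C, F, D]
After 8 (reverse(4, 5)): [A, B, E, C, D, F]
After 9 (swap(2, 1)): [A, E, B, C, D, F]
After 10 (reverse(3, 4)): [A, E, B, D, C, F]
After 11 (rotate_left(3, 5, k=2)): [A, E, B, F, D, C]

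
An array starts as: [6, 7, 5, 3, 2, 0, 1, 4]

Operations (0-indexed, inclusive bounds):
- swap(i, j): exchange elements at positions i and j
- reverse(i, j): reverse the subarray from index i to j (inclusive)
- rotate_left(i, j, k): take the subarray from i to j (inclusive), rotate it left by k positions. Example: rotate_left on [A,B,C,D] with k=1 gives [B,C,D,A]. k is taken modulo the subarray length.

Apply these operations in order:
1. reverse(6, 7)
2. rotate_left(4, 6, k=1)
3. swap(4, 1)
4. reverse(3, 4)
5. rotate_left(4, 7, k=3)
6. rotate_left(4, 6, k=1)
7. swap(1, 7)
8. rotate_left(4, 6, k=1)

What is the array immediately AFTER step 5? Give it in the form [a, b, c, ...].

Answer: [6, 0, 5, 7, 1, 3, 4, 2]

Derivation:
After 1 (reverse(6, 7)): [6, 7, 5, 3, 2, 0, 4, 1]
After 2 (rotate_left(4, 6, k=1)): [6, 7, 5, 3, 0, 4, 2, 1]
After 3 (swap(4, 1)): [6, 0, 5, 3, 7, 4, 2, 1]
After 4 (reverse(3, 4)): [6, 0, 5, 7, 3, 4, 2, 1]
After 5 (rotate_left(4, 7, k=3)): [6, 0, 5, 7, 1, 3, 4, 2]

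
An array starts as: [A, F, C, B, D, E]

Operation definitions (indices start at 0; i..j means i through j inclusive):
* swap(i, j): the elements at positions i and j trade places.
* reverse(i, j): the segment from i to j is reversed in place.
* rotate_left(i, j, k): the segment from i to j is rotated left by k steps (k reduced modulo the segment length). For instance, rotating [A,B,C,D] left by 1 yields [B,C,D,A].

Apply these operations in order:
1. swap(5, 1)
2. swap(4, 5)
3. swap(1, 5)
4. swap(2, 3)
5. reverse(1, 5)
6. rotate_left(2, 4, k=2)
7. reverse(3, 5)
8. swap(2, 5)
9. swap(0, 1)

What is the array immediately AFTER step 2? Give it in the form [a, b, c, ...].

After 1 (swap(5, 1)): [A, E, C, B, D, F]
After 2 (swap(4, 5)): [A, E, C, B, F, D]

Answer: [A, E, C, B, F, D]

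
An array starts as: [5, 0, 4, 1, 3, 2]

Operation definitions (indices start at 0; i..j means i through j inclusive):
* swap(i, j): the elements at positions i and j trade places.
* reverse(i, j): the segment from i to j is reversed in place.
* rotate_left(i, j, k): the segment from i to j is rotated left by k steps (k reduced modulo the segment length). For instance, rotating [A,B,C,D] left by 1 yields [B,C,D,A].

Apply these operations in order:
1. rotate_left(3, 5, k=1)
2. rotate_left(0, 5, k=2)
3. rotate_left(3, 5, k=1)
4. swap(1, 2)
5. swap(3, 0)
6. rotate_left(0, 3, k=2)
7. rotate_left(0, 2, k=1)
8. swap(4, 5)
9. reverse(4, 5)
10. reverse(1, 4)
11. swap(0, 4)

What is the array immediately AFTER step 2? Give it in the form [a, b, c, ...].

After 1 (rotate_left(3, 5, k=1)): [5, 0, 4, 3, 2, 1]
After 2 (rotate_left(0, 5, k=2)): [4, 3, 2, 1, 5, 0]

Answer: [4, 3, 2, 1, 5, 0]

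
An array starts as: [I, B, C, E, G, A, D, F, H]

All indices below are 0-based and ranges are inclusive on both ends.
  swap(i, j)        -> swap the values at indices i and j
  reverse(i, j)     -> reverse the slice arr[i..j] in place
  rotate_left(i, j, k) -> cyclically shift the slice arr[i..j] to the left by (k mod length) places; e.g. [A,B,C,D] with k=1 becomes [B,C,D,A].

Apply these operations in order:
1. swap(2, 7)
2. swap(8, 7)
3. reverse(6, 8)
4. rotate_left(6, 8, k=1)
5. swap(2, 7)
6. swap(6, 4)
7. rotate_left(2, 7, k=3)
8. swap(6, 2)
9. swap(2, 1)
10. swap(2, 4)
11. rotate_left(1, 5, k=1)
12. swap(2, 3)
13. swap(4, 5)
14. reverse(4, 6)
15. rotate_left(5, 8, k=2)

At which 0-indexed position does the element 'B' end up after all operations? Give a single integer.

Answer: 2

Derivation:
After 1 (swap(2, 7)): [I, B, F, E, G, A, D, C, H]
After 2 (swap(8, 7)): [I, B, F, E, G, A, D, H, C]
After 3 (reverse(6, 8)): [I, B, F, E, G, A, C, H, D]
After 4 (rotate_left(6, 8, k=1)): [I, B, F, E, G, A, H, D, C]
After 5 (swap(2, 7)): [I, B, D, E, G, A, H, F, C]
After 6 (swap(6, 4)): [I, B, D, E, H, A, G, F, C]
After 7 (rotate_left(2, 7, k=3)): [I, B, A, G, F, D, E, H, C]
After 8 (swap(6, 2)): [I, B, E, G, F, D, A, H, C]
After 9 (swap(2, 1)): [I, E, B, G, F, D, A, H, C]
After 10 (swap(2, 4)): [I, E, F, G, B, D, A, H, C]
After 11 (rotate_left(1, 5, k=1)): [I, F, G, B, D, E, A, H, C]
After 12 (swap(2, 3)): [I, F, B, G, D, E, A, H, C]
After 13 (swap(4, 5)): [I, F, B, G, E, D, A, H, C]
After 14 (reverse(4, 6)): [I, F, B, G, A, D, E, H, C]
After 15 (rotate_left(5, 8, k=2)): [I, F, B, G, A, H, C, D, E]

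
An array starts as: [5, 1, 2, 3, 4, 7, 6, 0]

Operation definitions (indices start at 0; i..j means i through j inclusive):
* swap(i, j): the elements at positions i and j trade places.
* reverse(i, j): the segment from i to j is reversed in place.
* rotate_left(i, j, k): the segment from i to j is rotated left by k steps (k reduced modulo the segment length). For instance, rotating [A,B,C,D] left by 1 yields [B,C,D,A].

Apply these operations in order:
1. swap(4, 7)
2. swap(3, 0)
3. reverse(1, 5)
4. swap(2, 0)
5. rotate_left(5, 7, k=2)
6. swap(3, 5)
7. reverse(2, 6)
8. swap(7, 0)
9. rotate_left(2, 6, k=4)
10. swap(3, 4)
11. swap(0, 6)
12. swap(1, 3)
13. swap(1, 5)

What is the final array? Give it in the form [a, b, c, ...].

After 1 (swap(4, 7)): [5, 1, 2, 3, 0, 7, 6, 4]
After 2 (swap(3, 0)): [3, 1, 2, 5, 0, 7, 6, 4]
After 3 (reverse(1, 5)): [3, 7, 0, 5, 2, 1, 6, 4]
After 4 (swap(2, 0)): [0, 7, 3, 5, 2, 1, 6, 4]
After 5 (rotate_left(5, 7, k=2)): [0, 7, 3, 5, 2, 4, 1, 6]
After 6 (swap(3, 5)): [0, 7, 3, 4, 2, 5, 1, 6]
After 7 (reverse(2, 6)): [0, 7, 1, 5, 2, 4, 3, 6]
After 8 (swap(7, 0)): [6, 7, 1, 5, 2, 4, 3, 0]
After 9 (rotate_left(2, 6, k=4)): [6, 7, 3, 1, 5, 2, 4, 0]
After 10 (swap(3, 4)): [6, 7, 3, 5, 1, 2, 4, 0]
After 11 (swap(0, 6)): [4, 7, 3, 5, 1, 2, 6, 0]
After 12 (swap(1, 3)): [4, 5, 3, 7, 1, 2, 6, 0]
After 13 (swap(1, 5)): [4, 2, 3, 7, 1, 5, 6, 0]

Answer: [4, 2, 3, 7, 1, 5, 6, 0]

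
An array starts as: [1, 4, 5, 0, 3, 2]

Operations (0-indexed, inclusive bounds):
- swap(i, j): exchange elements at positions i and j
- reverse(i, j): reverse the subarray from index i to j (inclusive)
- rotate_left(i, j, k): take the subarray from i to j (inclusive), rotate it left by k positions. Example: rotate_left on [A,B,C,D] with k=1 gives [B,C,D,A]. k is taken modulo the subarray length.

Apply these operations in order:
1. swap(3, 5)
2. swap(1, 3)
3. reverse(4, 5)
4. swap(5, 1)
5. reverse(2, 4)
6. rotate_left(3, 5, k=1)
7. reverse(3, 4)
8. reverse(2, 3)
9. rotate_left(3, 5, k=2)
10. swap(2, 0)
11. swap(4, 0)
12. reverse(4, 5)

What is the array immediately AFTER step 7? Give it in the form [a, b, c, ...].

Answer: [1, 3, 0, 2, 5, 4]

Derivation:
After 1 (swap(3, 5)): [1, 4, 5, 2, 3, 0]
After 2 (swap(1, 3)): [1, 2, 5, 4, 3, 0]
After 3 (reverse(4, 5)): [1, 2, 5, 4, 0, 3]
After 4 (swap(5, 1)): [1, 3, 5, 4, 0, 2]
After 5 (reverse(2, 4)): [1, 3, 0, 4, 5, 2]
After 6 (rotate_left(3, 5, k=1)): [1, 3, 0, 5, 2, 4]
After 7 (reverse(3, 4)): [1, 3, 0, 2, 5, 4]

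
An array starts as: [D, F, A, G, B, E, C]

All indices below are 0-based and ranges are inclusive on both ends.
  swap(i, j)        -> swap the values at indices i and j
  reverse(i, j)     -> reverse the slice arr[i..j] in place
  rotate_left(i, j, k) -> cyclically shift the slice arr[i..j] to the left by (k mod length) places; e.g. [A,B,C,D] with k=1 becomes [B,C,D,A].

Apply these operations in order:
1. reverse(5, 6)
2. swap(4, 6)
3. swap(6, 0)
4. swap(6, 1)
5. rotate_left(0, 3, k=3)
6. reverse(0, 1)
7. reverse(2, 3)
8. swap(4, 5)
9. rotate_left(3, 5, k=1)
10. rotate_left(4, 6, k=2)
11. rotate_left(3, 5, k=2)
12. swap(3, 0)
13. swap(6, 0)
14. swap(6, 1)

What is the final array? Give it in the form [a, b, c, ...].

After 1 (reverse(5, 6)): [D, F, A, G, B, C, E]
After 2 (swap(4, 6)): [D, F, A, G, E, C, B]
After 3 (swap(6, 0)): [B, F, A, G, E, C, D]
After 4 (swap(6, 1)): [B, D, A, G, E, C, F]
After 5 (rotate_left(0, 3, k=3)): [G, B, D, A, E, C, F]
After 6 (reverse(0, 1)): [B, G, D, A, E, C, F]
After 7 (reverse(2, 3)): [B, G, A, D, E, C, F]
After 8 (swap(4, 5)): [B, G, A, D, C, E, F]
After 9 (rotate_left(3, 5, k=1)): [B, G, A, C, E, D, F]
After 10 (rotate_left(4, 6, k=2)): [B, G, A, C, F, E, D]
After 11 (rotate_left(3, 5, k=2)): [B, G, A, E, C, F, D]
After 12 (swap(3, 0)): [E, G, A, B, C, F, D]
After 13 (swap(6, 0)): [D, G, A, B, C, F, E]
After 14 (swap(6, 1)): [D, E, A, B, C, F, G]

Answer: [D, E, A, B, C, F, G]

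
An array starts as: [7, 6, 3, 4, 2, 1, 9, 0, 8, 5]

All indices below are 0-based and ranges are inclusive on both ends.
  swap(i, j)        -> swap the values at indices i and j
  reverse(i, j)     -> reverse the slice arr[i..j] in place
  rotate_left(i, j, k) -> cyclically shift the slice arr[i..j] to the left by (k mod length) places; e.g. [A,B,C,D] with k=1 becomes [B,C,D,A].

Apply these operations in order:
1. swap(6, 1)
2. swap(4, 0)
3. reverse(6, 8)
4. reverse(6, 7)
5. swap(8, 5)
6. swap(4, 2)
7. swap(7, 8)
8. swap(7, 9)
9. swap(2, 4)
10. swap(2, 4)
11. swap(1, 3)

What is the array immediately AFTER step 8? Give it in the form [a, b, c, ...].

Answer: [2, 9, 7, 4, 3, 6, 0, 5, 8, 1]

Derivation:
After 1 (swap(6, 1)): [7, 9, 3, 4, 2, 1, 6, 0, 8, 5]
After 2 (swap(4, 0)): [2, 9, 3, 4, 7, 1, 6, 0, 8, 5]
After 3 (reverse(6, 8)): [2, 9, 3, 4, 7, 1, 8, 0, 6, 5]
After 4 (reverse(6, 7)): [2, 9, 3, 4, 7, 1, 0, 8, 6, 5]
After 5 (swap(8, 5)): [2, 9, 3, 4, 7, 6, 0, 8, 1, 5]
After 6 (swap(4, 2)): [2, 9, 7, 4, 3, 6, 0, 8, 1, 5]
After 7 (swap(7, 8)): [2, 9, 7, 4, 3, 6, 0, 1, 8, 5]
After 8 (swap(7, 9)): [2, 9, 7, 4, 3, 6, 0, 5, 8, 1]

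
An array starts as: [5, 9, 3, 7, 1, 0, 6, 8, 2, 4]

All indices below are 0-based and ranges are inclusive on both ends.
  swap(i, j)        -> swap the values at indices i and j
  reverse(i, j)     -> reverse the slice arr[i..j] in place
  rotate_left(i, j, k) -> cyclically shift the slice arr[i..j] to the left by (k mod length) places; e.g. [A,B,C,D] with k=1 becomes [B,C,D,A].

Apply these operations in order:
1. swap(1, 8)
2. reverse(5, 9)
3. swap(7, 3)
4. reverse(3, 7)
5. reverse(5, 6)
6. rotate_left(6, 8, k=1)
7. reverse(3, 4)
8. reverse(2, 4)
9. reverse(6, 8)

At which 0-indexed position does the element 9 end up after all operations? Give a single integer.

Answer: 3

Derivation:
After 1 (swap(1, 8)): [5, 2, 3, 7, 1, 0, 6, 8, 9, 4]
After 2 (reverse(5, 9)): [5, 2, 3, 7, 1, 4, 9, 8, 6, 0]
After 3 (swap(7, 3)): [5, 2, 3, 8, 1, 4, 9, 7, 6, 0]
After 4 (reverse(3, 7)): [5, 2, 3, 7, 9, 4, 1, 8, 6, 0]
After 5 (reverse(5, 6)): [5, 2, 3, 7, 9, 1, 4, 8, 6, 0]
After 6 (rotate_left(6, 8, k=1)): [5, 2, 3, 7, 9, 1, 8, 6, 4, 0]
After 7 (reverse(3, 4)): [5, 2, 3, 9, 7, 1, 8, 6, 4, 0]
After 8 (reverse(2, 4)): [5, 2, 7, 9, 3, 1, 8, 6, 4, 0]
After 9 (reverse(6, 8)): [5, 2, 7, 9, 3, 1, 4, 6, 8, 0]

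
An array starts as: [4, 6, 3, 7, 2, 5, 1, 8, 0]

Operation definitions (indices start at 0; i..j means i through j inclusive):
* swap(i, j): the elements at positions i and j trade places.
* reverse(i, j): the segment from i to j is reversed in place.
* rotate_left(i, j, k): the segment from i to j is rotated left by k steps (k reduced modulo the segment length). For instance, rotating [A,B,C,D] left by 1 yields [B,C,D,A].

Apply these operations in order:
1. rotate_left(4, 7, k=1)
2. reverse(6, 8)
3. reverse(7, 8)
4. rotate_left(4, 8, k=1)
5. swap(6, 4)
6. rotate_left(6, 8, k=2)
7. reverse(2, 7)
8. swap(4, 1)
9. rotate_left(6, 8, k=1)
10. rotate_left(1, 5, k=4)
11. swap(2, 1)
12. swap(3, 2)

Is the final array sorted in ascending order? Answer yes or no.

After 1 (rotate_left(4, 7, k=1)): [4, 6, 3, 7, 5, 1, 8, 2, 0]
After 2 (reverse(6, 8)): [4, 6, 3, 7, 5, 1, 0, 2, 8]
After 3 (reverse(7, 8)): [4, 6, 3, 7, 5, 1, 0, 8, 2]
After 4 (rotate_left(4, 8, k=1)): [4, 6, 3, 7, 1, 0, 8, 2, 5]
After 5 (swap(6, 4)): [4, 6, 3, 7, 8, 0, 1, 2, 5]
After 6 (rotate_left(6, 8, k=2)): [4, 6, 3, 7, 8, 0, 5, 1, 2]
After 7 (reverse(2, 7)): [4, 6, 1, 5, 0, 8, 7, 3, 2]
After 8 (swap(4, 1)): [4, 0, 1, 5, 6, 8, 7, 3, 2]
After 9 (rotate_left(6, 8, k=1)): [4, 0, 1, 5, 6, 8, 3, 2, 7]
After 10 (rotate_left(1, 5, k=4)): [4, 8, 0, 1, 5, 6, 3, 2, 7]
After 11 (swap(2, 1)): [4, 0, 8, 1, 5, 6, 3, 2, 7]
After 12 (swap(3, 2)): [4, 0, 1, 8, 5, 6, 3, 2, 7]

Answer: no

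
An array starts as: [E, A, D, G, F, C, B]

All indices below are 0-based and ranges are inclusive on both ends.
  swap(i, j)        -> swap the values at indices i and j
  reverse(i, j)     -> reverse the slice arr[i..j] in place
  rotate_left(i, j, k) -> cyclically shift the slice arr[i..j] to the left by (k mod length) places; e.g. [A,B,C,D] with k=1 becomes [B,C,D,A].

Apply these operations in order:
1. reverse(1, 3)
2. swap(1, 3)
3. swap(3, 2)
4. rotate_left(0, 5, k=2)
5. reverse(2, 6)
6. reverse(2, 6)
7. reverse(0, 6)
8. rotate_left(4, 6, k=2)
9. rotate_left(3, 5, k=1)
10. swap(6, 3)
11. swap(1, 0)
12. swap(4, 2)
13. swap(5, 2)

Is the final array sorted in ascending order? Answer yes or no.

Answer: yes

Derivation:
After 1 (reverse(1, 3)): [E, G, D, A, F, C, B]
After 2 (swap(1, 3)): [E, A, D, G, F, C, B]
After 3 (swap(3, 2)): [E, A, G, D, F, C, B]
After 4 (rotate_left(0, 5, k=2)): [G, D, F, C, E, A, B]
After 5 (reverse(2, 6)): [G, D, B, A, E, C, F]
After 6 (reverse(2, 6)): [G, D, F, C, E, A, B]
After 7 (reverse(0, 6)): [B, A, E, C, F, D, G]
After 8 (rotate_left(4, 6, k=2)): [B, A, E, C, G, F, D]
After 9 (rotate_left(3, 5, k=1)): [B, A, E, G, F, C, D]
After 10 (swap(6, 3)): [B, A, E, D, F, C, G]
After 11 (swap(1, 0)): [A, B, E, D, F, C, G]
After 12 (swap(4, 2)): [A, B, F, D, E, C, G]
After 13 (swap(5, 2)): [A, B, C, D, E, F, G]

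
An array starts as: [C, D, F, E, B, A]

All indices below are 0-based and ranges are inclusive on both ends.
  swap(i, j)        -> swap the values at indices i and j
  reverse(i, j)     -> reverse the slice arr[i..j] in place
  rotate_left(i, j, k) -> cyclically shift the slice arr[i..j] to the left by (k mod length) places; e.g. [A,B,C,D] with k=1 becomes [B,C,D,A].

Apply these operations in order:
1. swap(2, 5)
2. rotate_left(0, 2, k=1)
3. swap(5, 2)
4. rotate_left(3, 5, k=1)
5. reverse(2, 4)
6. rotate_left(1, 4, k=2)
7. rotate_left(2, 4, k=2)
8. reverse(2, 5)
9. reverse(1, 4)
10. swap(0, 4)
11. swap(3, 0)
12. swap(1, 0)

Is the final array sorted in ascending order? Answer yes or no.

After 1 (swap(2, 5)): [C, D, A, E, B, F]
After 2 (rotate_left(0, 2, k=1)): [D, A, C, E, B, F]
After 3 (swap(5, 2)): [D, A, F, E, B, C]
After 4 (rotate_left(3, 5, k=1)): [D, A, F, B, C, E]
After 5 (reverse(2, 4)): [D, A, C, B, F, E]
After 6 (rotate_left(1, 4, k=2)): [D, B, F, A, C, E]
After 7 (rotate_left(2, 4, k=2)): [D, B, C, F, A, E]
After 8 (reverse(2, 5)): [D, B, E, A, F, C]
After 9 (reverse(1, 4)): [D, F, A, E, B, C]
After 10 (swap(0, 4)): [B, F, A, E, D, C]
After 11 (swap(3, 0)): [E, F, A, B, D, C]
After 12 (swap(1, 0)): [F, E, A, B, D, C]

Answer: no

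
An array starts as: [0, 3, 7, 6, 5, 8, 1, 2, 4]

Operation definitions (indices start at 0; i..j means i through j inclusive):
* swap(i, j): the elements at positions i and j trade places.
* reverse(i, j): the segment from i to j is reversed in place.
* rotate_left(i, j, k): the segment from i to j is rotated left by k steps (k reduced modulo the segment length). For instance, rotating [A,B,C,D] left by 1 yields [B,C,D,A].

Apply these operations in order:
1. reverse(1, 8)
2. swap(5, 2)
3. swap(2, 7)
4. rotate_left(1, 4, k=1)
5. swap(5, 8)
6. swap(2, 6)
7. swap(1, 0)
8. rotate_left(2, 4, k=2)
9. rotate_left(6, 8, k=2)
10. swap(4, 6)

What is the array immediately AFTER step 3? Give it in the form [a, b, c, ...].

Answer: [0, 4, 7, 1, 8, 2, 6, 5, 3]

Derivation:
After 1 (reverse(1, 8)): [0, 4, 2, 1, 8, 5, 6, 7, 3]
After 2 (swap(5, 2)): [0, 4, 5, 1, 8, 2, 6, 7, 3]
After 3 (swap(2, 7)): [0, 4, 7, 1, 8, 2, 6, 5, 3]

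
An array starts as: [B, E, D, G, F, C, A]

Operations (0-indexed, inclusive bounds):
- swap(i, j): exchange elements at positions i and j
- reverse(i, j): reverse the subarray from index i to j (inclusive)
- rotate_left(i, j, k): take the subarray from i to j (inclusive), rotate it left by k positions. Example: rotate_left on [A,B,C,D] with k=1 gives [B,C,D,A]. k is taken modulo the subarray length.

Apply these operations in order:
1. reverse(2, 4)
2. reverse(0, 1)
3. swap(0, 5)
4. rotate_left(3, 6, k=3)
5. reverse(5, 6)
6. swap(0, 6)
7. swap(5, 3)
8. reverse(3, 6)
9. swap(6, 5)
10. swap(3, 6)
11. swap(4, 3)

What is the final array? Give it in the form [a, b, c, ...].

Answer: [D, B, F, A, G, E, C]

Derivation:
After 1 (reverse(2, 4)): [B, E, F, G, D, C, A]
After 2 (reverse(0, 1)): [E, B, F, G, D, C, A]
After 3 (swap(0, 5)): [C, B, F, G, D, E, A]
After 4 (rotate_left(3, 6, k=3)): [C, B, F, A, G, D, E]
After 5 (reverse(5, 6)): [C, B, F, A, G, E, D]
After 6 (swap(0, 6)): [D, B, F, A, G, E, C]
After 7 (swap(5, 3)): [D, B, F, E, G, A, C]
After 8 (reverse(3, 6)): [D, B, F, C, A, G, E]
After 9 (swap(6, 5)): [D, B, F, C, A, E, G]
After 10 (swap(3, 6)): [D, B, F, G, A, E, C]
After 11 (swap(4, 3)): [D, B, F, A, G, E, C]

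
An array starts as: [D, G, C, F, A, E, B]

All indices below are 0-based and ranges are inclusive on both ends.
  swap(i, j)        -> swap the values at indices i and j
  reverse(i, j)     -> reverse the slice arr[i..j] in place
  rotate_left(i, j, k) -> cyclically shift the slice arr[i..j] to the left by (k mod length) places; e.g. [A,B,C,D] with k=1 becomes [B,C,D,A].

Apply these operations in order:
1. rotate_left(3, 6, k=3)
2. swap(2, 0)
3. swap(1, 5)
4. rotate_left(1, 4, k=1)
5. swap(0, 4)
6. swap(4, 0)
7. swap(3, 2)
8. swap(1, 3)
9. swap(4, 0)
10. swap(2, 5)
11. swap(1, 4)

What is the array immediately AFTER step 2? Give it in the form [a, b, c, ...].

After 1 (rotate_left(3, 6, k=3)): [D, G, C, B, F, A, E]
After 2 (swap(2, 0)): [C, G, D, B, F, A, E]

Answer: [C, G, D, B, F, A, E]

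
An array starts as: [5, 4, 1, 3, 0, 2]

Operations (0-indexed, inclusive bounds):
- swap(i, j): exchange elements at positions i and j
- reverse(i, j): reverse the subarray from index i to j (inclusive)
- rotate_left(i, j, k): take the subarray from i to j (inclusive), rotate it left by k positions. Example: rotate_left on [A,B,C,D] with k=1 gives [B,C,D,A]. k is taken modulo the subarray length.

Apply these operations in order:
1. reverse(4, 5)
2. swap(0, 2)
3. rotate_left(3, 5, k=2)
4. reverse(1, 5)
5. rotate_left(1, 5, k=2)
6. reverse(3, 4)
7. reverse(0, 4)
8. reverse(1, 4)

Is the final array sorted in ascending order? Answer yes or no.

After 1 (reverse(4, 5)): [5, 4, 1, 3, 2, 0]
After 2 (swap(0, 2)): [1, 4, 5, 3, 2, 0]
After 3 (rotate_left(3, 5, k=2)): [1, 4, 5, 0, 3, 2]
After 4 (reverse(1, 5)): [1, 2, 3, 0, 5, 4]
After 5 (rotate_left(1, 5, k=2)): [1, 0, 5, 4, 2, 3]
After 6 (reverse(3, 4)): [1, 0, 5, 2, 4, 3]
After 7 (reverse(0, 4)): [4, 2, 5, 0, 1, 3]
After 8 (reverse(1, 4)): [4, 1, 0, 5, 2, 3]

Answer: no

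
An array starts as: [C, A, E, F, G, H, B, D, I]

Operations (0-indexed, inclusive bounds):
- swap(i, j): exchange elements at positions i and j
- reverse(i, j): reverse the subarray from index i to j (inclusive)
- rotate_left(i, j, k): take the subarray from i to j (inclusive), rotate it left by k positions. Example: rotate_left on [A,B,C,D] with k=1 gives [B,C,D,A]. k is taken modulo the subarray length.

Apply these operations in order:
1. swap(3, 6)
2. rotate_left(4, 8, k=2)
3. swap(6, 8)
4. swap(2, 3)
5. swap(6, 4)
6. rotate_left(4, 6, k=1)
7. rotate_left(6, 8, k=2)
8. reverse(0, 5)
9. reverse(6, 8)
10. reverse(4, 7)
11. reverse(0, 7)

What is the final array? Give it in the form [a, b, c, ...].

After 1 (swap(3, 6)): [C, A, E, B, G, H, F, D, I]
After 2 (rotate_left(4, 8, k=2)): [C, A, E, B, F, D, I, G, H]
After 3 (swap(6, 8)): [C, A, E, B, F, D, H, G, I]
After 4 (swap(2, 3)): [C, A, B, E, F, D, H, G, I]
After 5 (swap(6, 4)): [C, A, B, E, H, D, F, G, I]
After 6 (rotate_left(4, 6, k=1)): [C, A, B, E, D, F, H, G, I]
After 7 (rotate_left(6, 8, k=2)): [C, A, B, E, D, F, I, H, G]
After 8 (reverse(0, 5)): [F, D, E, B, A, C, I, H, G]
After 9 (reverse(6, 8)): [F, D, E, B, A, C, G, H, I]
After 10 (reverse(4, 7)): [F, D, E, B, H, G, C, A, I]
After 11 (reverse(0, 7)): [A, C, G, H, B, E, D, F, I]

Answer: [A, C, G, H, B, E, D, F, I]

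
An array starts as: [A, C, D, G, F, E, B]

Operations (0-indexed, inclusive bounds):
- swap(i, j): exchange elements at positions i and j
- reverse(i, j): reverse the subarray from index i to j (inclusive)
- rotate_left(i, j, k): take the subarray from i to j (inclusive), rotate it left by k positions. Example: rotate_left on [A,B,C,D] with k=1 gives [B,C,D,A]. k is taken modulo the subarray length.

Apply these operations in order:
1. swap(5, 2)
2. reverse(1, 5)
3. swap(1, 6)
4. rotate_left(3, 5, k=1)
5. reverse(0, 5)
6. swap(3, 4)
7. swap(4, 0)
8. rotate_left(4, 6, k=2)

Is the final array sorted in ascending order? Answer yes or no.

Answer: no

Derivation:
After 1 (swap(5, 2)): [A, C, E, G, F, D, B]
After 2 (reverse(1, 5)): [A, D, F, G, E, C, B]
After 3 (swap(1, 6)): [A, B, F, G, E, C, D]
After 4 (rotate_left(3, 5, k=1)): [A, B, F, E, C, G, D]
After 5 (reverse(0, 5)): [G, C, E, F, B, A, D]
After 6 (swap(3, 4)): [G, C, E, B, F, A, D]
After 7 (swap(4, 0)): [F, C, E, B, G, A, D]
After 8 (rotate_left(4, 6, k=2)): [F, C, E, B, D, G, A]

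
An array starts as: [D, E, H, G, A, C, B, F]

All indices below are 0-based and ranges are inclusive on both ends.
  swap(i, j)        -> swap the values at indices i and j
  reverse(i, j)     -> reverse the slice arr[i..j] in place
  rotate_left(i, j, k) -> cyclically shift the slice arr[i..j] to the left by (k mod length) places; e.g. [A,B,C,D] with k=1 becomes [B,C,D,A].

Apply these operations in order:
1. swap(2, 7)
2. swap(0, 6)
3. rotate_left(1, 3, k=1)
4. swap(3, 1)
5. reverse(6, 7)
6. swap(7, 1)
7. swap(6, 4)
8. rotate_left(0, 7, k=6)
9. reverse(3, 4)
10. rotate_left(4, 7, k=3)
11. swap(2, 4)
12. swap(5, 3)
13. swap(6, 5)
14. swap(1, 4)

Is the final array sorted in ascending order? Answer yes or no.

Answer: yes

Derivation:
After 1 (swap(2, 7)): [D, E, F, G, A, C, B, H]
After 2 (swap(0, 6)): [B, E, F, G, A, C, D, H]
After 3 (rotate_left(1, 3, k=1)): [B, F, G, E, A, C, D, H]
After 4 (swap(3, 1)): [B, E, G, F, A, C, D, H]
After 5 (reverse(6, 7)): [B, E, G, F, A, C, H, D]
After 6 (swap(7, 1)): [B, D, G, F, A, C, H, E]
After 7 (swap(6, 4)): [B, D, G, F, H, C, A, E]
After 8 (rotate_left(0, 7, k=6)): [A, E, B, D, G, F, H, C]
After 9 (reverse(3, 4)): [A, E, B, G, D, F, H, C]
After 10 (rotate_left(4, 7, k=3)): [A, E, B, G, C, D, F, H]
After 11 (swap(2, 4)): [A, E, C, G, B, D, F, H]
After 12 (swap(5, 3)): [A, E, C, D, B, G, F, H]
After 13 (swap(6, 5)): [A, E, C, D, B, F, G, H]
After 14 (swap(1, 4)): [A, B, C, D, E, F, G, H]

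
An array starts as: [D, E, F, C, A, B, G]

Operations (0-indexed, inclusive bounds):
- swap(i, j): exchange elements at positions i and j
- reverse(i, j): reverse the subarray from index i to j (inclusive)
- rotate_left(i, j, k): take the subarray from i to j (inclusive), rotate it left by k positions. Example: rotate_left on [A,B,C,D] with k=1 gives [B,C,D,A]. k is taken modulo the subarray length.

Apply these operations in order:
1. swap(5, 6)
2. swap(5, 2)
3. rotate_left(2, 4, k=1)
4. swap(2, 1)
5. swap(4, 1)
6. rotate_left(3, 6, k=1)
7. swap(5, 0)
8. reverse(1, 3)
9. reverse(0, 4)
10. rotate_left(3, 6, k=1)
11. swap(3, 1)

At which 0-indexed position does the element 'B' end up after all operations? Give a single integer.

Answer: 1

Derivation:
After 1 (swap(5, 6)): [D, E, F, C, A, G, B]
After 2 (swap(5, 2)): [D, E, G, C, A, F, B]
After 3 (rotate_left(2, 4, k=1)): [D, E, C, A, G, F, B]
After 4 (swap(2, 1)): [D, C, E, A, G, F, B]
After 5 (swap(4, 1)): [D, G, E, A, C, F, B]
After 6 (rotate_left(3, 6, k=1)): [D, G, E, C, F, B, A]
After 7 (swap(5, 0)): [B, G, E, C, F, D, A]
After 8 (reverse(1, 3)): [B, C, E, G, F, D, A]
After 9 (reverse(0, 4)): [F, G, E, C, B, D, A]
After 10 (rotate_left(3, 6, k=1)): [F, G, E, B, D, A, C]
After 11 (swap(3, 1)): [F, B, E, G, D, A, C]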